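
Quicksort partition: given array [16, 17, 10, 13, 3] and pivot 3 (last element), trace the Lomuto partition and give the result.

Lomuto partition with pivot = 3:

Initial array: [16, 17, 10, 13, 3]

arr[0]=16 > 3: no swap
arr[1]=17 > 3: no swap
arr[2]=10 > 3: no swap
arr[3]=13 > 3: no swap

Place pivot at position 0: [3, 17, 10, 13, 16]
Pivot position: 0

After partitioning with pivot 3, the array becomes [3, 17, 10, 13, 16]. The pivot is placed at index 0. All elements to the left of the pivot are <= 3, and all elements to the right are > 3.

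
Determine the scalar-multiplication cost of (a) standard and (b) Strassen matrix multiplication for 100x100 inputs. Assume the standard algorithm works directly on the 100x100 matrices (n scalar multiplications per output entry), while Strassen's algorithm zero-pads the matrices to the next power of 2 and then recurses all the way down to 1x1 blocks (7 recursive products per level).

Matrix multiplication for 100x100 matrices:

Strassen's algorithm requires power-of-2 dimensions. Pad 100x100 to 128x128 (next power of 2).

Standard algorithm: 100^3 = 1000000 multiplications
Strassen's algorithm: 7^(log2(128)) = 7^7 = 823543 multiplications
Savings: 1000000 - 823543 = 176457 multiplications

Standard: 1000000 multiplications (100^3). Strassen: 823543 multiplications (7^7, after padding to 128x128). Strassen reduces 8 recursive multiplications to 7 at each level.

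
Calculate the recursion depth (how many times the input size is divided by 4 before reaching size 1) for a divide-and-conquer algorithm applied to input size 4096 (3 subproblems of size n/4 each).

For divide and conquer with division factor 4:

Problem sizes at each level:
Level 0: 4096
Level 1: 1024
Level 2: 256
Level 3: 64
Level 4: 16
Level 5: 4
Level 6: 1

The root is level 0 and the size-1 base case is level 6 (the tree spans levels 0 through 6, i.e. 7 levels counting the root), so the depth is the number of divisions: log_4(4096) = 6

The recursion tree depth is log_4(4096) = 6. At each level, the problem size is divided by 4, so it takes 6 divisions to reduce to a base case of size 1. The algorithm makes 3 recursive calls at each level.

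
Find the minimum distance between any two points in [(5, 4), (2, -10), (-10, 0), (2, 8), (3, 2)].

Computing all pairwise distances among 5 points:

d((5, 4), (2, -10)) = 14.3178
d((5, 4), (-10, 0)) = 15.5242
d((5, 4), (2, 8)) = 5.0
d((5, 4), (3, 2)) = 2.8284 <-- minimum
d((2, -10), (-10, 0)) = 15.6205
d((2, -10), (2, 8)) = 18.0
d((2, -10), (3, 2)) = 12.0416
d((-10, 0), (2, 8)) = 14.4222
d((-10, 0), (3, 2)) = 13.1529
d((2, 8), (3, 2)) = 6.0828

Closest pair: (5, 4) and (3, 2) with distance 2.8284

The closest pair is (5, 4) and (3, 2) with Euclidean distance 2.8284. For 5 points, brute-force pairwise comparison is shown above. For large n, the divide-and-conquer algorithm (sort by x, recurse on halves, check the dividing strip) achieves O(n log n).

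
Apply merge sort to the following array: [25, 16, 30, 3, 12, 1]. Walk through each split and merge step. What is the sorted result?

Merge sort trace:

Split: [25, 16, 30, 3, 12, 1] -> [25, 16, 30] and [3, 12, 1]
  Split: [25, 16, 30] -> [25] and [16, 30]
    Split: [16, 30] -> [16] and [30]
    Merge: [16] + [30] -> [16, 30]
  Merge: [25] + [16, 30] -> [16, 25, 30]
  Split: [3, 12, 1] -> [3] and [12, 1]
    Split: [12, 1] -> [12] and [1]
    Merge: [12] + [1] -> [1, 12]
  Merge: [3] + [1, 12] -> [1, 3, 12]
Merge: [16, 25, 30] + [1, 3, 12] -> [1, 3, 12, 16, 25, 30]

Final sorted array: [1, 3, 12, 16, 25, 30]

The merge sort proceeds by recursively splitting the array and merging sorted halves.
After all merges, the sorted array is [1, 3, 12, 16, 25, 30].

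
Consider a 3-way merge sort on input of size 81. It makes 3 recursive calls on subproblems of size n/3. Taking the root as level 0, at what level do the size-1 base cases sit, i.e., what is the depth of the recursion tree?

For divide and conquer with division factor 3:

Problem sizes at each level:
Level 0: 81
Level 1: 27
Level 2: 9
Level 3: 3
Level 4: 1

The root is level 0 and the size-1 base case is level 4 (the tree spans levels 0 through 4, i.e. 5 levels counting the root), so the depth is the number of divisions: log_3(81) = 4

The recursion tree depth is log_3(81) = 4. At each level, the problem size is divided by 3, so it takes 4 divisions to reduce to a base case of size 1. The algorithm makes 3 recursive calls at each level.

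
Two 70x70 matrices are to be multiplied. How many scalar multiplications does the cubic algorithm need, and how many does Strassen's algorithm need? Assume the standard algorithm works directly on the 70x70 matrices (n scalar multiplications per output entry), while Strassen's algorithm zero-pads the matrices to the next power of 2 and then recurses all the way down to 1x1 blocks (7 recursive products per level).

Matrix multiplication for 70x70 matrices:

Strassen's algorithm requires power-of-2 dimensions. Pad 70x70 to 128x128 (next power of 2).

Standard algorithm: 70^3 = 343000 multiplications
Strassen's algorithm: 7^(log2(128)) = 7^7 = 823543 multiplications
Difference: 343000 - 823543 = -480543 (Strassen uses MORE here due to padding overhead — for small or just-over-power-of-2 n, padding can outweigh the per-level savings)

Standard: 343000 multiplications (70^3). Strassen: 823543 multiplications (7^7, after padding to 128x128). Strassen reduces 8 recursive multiplications to 7 at each level.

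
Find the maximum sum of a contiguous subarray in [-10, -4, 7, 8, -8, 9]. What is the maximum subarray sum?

Using Kadane's algorithm on [-10, -4, 7, 8, -8, 9]:

Scanning through the array:
Position 1 (value -4): max_ending_here = -4, max_so_far = -4
Position 2 (value 7): max_ending_here = 7, max_so_far = 7
Position 3 (value 8): max_ending_here = 15, max_so_far = 15
Position 4 (value -8): max_ending_here = 7, max_so_far = 15
Position 5 (value 9): max_ending_here = 16, max_so_far = 16

Maximum subarray: [7, 8, -8, 9]
Maximum sum: 16

The maximum subarray is [7, 8, -8, 9] with sum 16. This subarray runs from index 2 to index 5.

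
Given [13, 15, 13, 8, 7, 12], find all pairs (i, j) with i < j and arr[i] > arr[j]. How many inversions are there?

Finding inversions in [13, 15, 13, 8, 7, 12]:

(0, 3): arr[0]=13 > arr[3]=8
(0, 4): arr[0]=13 > arr[4]=7
(0, 5): arr[0]=13 > arr[5]=12
(1, 2): arr[1]=15 > arr[2]=13
(1, 3): arr[1]=15 > arr[3]=8
(1, 4): arr[1]=15 > arr[4]=7
(1, 5): arr[1]=15 > arr[5]=12
(2, 3): arr[2]=13 > arr[3]=8
(2, 4): arr[2]=13 > arr[4]=7
(2, 5): arr[2]=13 > arr[5]=12
(3, 4): arr[3]=8 > arr[4]=7

Total inversions: 11

The array has 11 inversion(s): (0,3), (0,4), (0,5), (1,2), (1,3), (1,4), (1,5), (2,3), (2,4), (2,5), (3,4). Each pair (i,j) satisfies i < j and arr[i] > arr[j].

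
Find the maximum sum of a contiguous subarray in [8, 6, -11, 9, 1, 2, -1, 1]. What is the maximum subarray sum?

Using Kadane's algorithm on [8, 6, -11, 9, 1, 2, -1, 1]:

Scanning through the array:
Position 1 (value 6): max_ending_here = 14, max_so_far = 14
Position 2 (value -11): max_ending_here = 3, max_so_far = 14
Position 3 (value 9): max_ending_here = 12, max_so_far = 14
Position 4 (value 1): max_ending_here = 13, max_so_far = 14
Position 5 (value 2): max_ending_here = 15, max_so_far = 15
Position 6 (value -1): max_ending_here = 14, max_so_far = 15
Position 7 (value 1): max_ending_here = 15, max_so_far = 15

Maximum subarray: [8, 6, -11, 9, 1, 2]
Maximum sum: 15

The maximum subarray is [8, 6, -11, 9, 1, 2] with sum 15. This subarray runs from index 0 to index 5.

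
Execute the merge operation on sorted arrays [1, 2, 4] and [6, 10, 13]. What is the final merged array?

Merging process:

Compare 1 vs 6: take 1 from left. Merged: [1]
Compare 2 vs 6: take 2 from left. Merged: [1, 2]
Compare 4 vs 6: take 4 from left. Merged: [1, 2, 4]
Append remaining from right: [6, 10, 13]. Merged: [1, 2, 4, 6, 10, 13]

Final merged array: [1, 2, 4, 6, 10, 13]
Total comparisons: 3

The merged array is [1, 2, 4, 6, 10, 13], requiring 3 comparisons. The merge step runs in O(n) time where n is the total number of elements.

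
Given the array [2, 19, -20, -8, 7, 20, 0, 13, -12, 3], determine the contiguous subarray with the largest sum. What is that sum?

Using Kadane's algorithm on [2, 19, -20, -8, 7, 20, 0, 13, -12, 3]:

Scanning through the array:
Position 1 (value 19): max_ending_here = 21, max_so_far = 21
Position 2 (value -20): max_ending_here = 1, max_so_far = 21
Position 3 (value -8): max_ending_here = -7, max_so_far = 21
Position 4 (value 7): max_ending_here = 7, max_so_far = 21
Position 5 (value 20): max_ending_here = 27, max_so_far = 27
Position 6 (value 0): max_ending_here = 27, max_so_far = 27
Position 7 (value 13): max_ending_here = 40, max_so_far = 40
Position 8 (value -12): max_ending_here = 28, max_so_far = 40
Position 9 (value 3): max_ending_here = 31, max_so_far = 40

Maximum subarray: [7, 20, 0, 13]
Maximum sum: 40

The maximum subarray is [7, 20, 0, 13] with sum 40. This subarray runs from index 4 to index 7.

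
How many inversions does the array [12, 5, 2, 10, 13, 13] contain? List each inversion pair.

Finding inversions in [12, 5, 2, 10, 13, 13]:

(0, 1): arr[0]=12 > arr[1]=5
(0, 2): arr[0]=12 > arr[2]=2
(0, 3): arr[0]=12 > arr[3]=10
(1, 2): arr[1]=5 > arr[2]=2

Total inversions: 4

The array has 4 inversion(s): (0,1), (0,2), (0,3), (1,2). Each pair (i,j) satisfies i < j and arr[i] > arr[j].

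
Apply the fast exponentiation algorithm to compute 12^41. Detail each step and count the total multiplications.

Computing 12^41 by squaring (build up from 12^1; each line after the first costs one multiplication):

12^1 = 12
12^2 = (12^1)^2 = 12^2 = 144
12^4 = (12^2)^2 = 144^2 = 20736
12^5 = 12 * 12^4 = 12 * 20736 = 248832
12^10 = (12^5)^2 = 248832^2 = 61917364224
12^20 = (12^10)^2 = 61917364224^2 = 3833759992447475122176
12^40 = (12^20)^2 = 3833759992447475122176^2 = 14697715679690864505827555550150426126974976
12^41 = 12 * 12^40 = 12 * 14697715679690864505827555550150426126974976 = 176372588156290374069930666601805113523699712

Result: 176372588156290374069930666601805113523699712
Multiplications needed: 7 (7 lines after 12^1)

12^41 = 176372588156290374069930666601805113523699712. Using exponentiation by squaring, this requires 7 multiplications. The key idea: if the exponent is even, square the half-power; if odd, multiply by the base once.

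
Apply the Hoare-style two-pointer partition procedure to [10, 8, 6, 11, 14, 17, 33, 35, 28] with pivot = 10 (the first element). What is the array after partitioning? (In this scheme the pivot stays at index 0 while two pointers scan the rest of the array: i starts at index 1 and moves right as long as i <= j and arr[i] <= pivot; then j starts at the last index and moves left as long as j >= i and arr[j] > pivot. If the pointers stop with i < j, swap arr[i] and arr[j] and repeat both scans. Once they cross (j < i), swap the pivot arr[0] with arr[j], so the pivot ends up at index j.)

Hoare-style two-pointer partition with pivot = 10:

Initial array: [10, 8, 6, 11, 14, 17, 33, 35, 28]

Pointers start at i = 1, j = 8.
i ends at 3, j ends at 2: the pointers have crossed (j < i), so scanning stops.

Swap pivot arr[0] with arr[2] to place pivot at position 2: [6, 8, 10, 11, 14, 17, 33, 35, 28]
Pivot position: 2

After partitioning with pivot 10, the array becomes [6, 8, 10, 11, 14, 17, 33, 35, 28]. The pivot is placed at index 2. All elements to the left of the pivot are <= 10, and all elements to the right are > 10.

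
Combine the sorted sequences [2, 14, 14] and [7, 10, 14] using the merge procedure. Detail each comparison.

Merging process:

Compare 2 vs 7: take 2 from left. Merged: [2]
Compare 14 vs 7: take 7 from right. Merged: [2, 7]
Compare 14 vs 10: take 10 from right. Merged: [2, 7, 10]
Compare 14 vs 14: take 14 from left. Merged: [2, 7, 10, 14]
Compare 14 vs 14: take 14 from left. Merged: [2, 7, 10, 14, 14]
Append remaining from right: [14]. Merged: [2, 7, 10, 14, 14, 14]

Final merged array: [2, 7, 10, 14, 14, 14]
Total comparisons: 5

The merged array is [2, 7, 10, 14, 14, 14], requiring 5 comparisons. The merge step runs in O(n) time where n is the total number of elements.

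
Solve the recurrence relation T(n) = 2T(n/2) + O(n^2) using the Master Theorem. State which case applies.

Master Theorem for T(n) = 2T(n/2) + O(n^2):

a = 2, b = 2, c = 2
log_b(a) = log_2(2) = 1.0000

Case 3: c = 2 > log_2(2) = 1.0000
T(n) = O(n^2) = O(n^2)

For T(n) = 2T(n/2) + O(n^2): log_2(2) = 1.0000. This is Case 3 of the Master Theorem (c > log_b(a), work dominated by root), giving O(n^2).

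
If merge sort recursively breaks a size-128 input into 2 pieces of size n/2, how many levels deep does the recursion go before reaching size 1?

For divide and conquer with division factor 2:

Problem sizes at each level:
Level 0: 128
Level 1: 64
Level 2: 32
Level 3: 16
Level 4: 8
Level 5: 4
Level 6: 2
Level 7: 1

The root is level 0 and the size-1 base case is level 7 (the tree spans levels 0 through 7, i.e. 8 levels counting the root), so the depth is the number of divisions: log_2(128) = 7

The recursion tree depth is log_2(128) = 7. At each level, the problem size is divided by 2, so it takes 7 divisions to reduce to a base case of size 1. The algorithm makes 2 recursive calls at each level.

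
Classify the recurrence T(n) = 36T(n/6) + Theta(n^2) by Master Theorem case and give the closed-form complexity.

Master Theorem for T(n) = 36T(n/6) + O(n^2):

a = 36, b = 6, c = 2
log_b(a) = log_6(36) = 2.0000

Case 2: c = 2 = log_6(36) = 2.0000
T(n) = O(n^2 log n) = O(n^2 log n)

For T(n) = 36T(n/6) + O(n^2): log_6(36) = 2.0000. This is Case 2 of the Master Theorem (c = log_b(a), equal work at all levels), giving O(n^2 log n).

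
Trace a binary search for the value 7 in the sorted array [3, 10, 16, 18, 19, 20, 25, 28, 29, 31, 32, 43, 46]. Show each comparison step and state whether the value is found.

Binary search for 7 in [3, 10, 16, 18, 19, 20, 25, 28, 29, 31, 32, 43, 46]:

lo=0, hi=12, mid=6, arr[mid]=25 -> 25 > 7, search left half
lo=0, hi=5, mid=2, arr[mid]=16 -> 16 > 7, search left half
lo=0, hi=1, mid=0, arr[mid]=3 -> 3 < 7, search right half
lo=1, hi=1, mid=1, arr[mid]=10 -> 10 > 7, search left half
lo=1 > hi=0, target 7 not found

Binary search determines that 7 is not in the array after 4 comparisons. The search space was exhausted without finding the target.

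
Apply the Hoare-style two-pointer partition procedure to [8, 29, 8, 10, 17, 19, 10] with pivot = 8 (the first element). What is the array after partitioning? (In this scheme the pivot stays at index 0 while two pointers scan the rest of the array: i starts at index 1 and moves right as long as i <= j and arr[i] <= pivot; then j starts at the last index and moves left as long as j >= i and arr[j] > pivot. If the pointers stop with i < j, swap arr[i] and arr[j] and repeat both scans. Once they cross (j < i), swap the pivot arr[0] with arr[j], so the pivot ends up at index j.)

Hoare-style two-pointer partition with pivot = 8:

Initial array: [8, 29, 8, 10, 17, 19, 10]

Pointers start at i = 1, j = 6.
i stops at index 1 (arr[1]=29 > 8), j stops at index 2 (arr[2]=8 <= 8): swap arr[1] and arr[2], array becomes [8, 8, 29, 10, 17, 19, 10]
i ends at 2, j ends at 1: the pointers have crossed (j < i), so scanning stops.

Swap pivot arr[0] with arr[1] to place pivot at position 1: [8, 8, 29, 10, 17, 19, 10]
Pivot position: 1

After partitioning with pivot 8, the array becomes [8, 8, 29, 10, 17, 19, 10]. The pivot is placed at index 1. All elements to the left of the pivot are <= 8, and all elements to the right are > 8.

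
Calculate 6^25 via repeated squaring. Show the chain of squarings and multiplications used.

Computing 6^25 by squaring (build up from 6^1; each line after the first costs one multiplication):

6^1 = 6
6^2 = (6^1)^2 = 6^2 = 36
6^3 = 6 * 6^2 = 6 * 36 = 216
6^6 = (6^3)^2 = 216^2 = 46656
6^12 = (6^6)^2 = 46656^2 = 2176782336
6^24 = (6^12)^2 = 2176782336^2 = 4738381338321616896
6^25 = 6 * 6^24 = 6 * 4738381338321616896 = 28430288029929701376

Result: 28430288029929701376
Multiplications needed: 6 (6 lines after 6^1)

6^25 = 28430288029929701376. Using exponentiation by squaring, this requires 6 multiplications. The key idea: if the exponent is even, square the half-power; if odd, multiply by the base once.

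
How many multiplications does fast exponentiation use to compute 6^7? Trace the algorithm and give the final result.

Computing 6^7 by squaring (build up from 6^1; each line after the first costs one multiplication):

6^1 = 6
6^2 = (6^1)^2 = 6^2 = 36
6^3 = 6 * 6^2 = 6 * 36 = 216
6^6 = (6^3)^2 = 216^2 = 46656
6^7 = 6 * 6^6 = 6 * 46656 = 279936

Result: 279936
Multiplications needed: 4 (4 lines after 6^1)

6^7 = 279936. Using exponentiation by squaring, this requires 4 multiplications. The key idea: if the exponent is even, square the half-power; if odd, multiply by the base once.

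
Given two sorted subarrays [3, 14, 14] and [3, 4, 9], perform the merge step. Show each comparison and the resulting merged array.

Merging process:

Compare 3 vs 3: take 3 from left. Merged: [3]
Compare 14 vs 3: take 3 from right. Merged: [3, 3]
Compare 14 vs 4: take 4 from right. Merged: [3, 3, 4]
Compare 14 vs 9: take 9 from right. Merged: [3, 3, 4, 9]
Append remaining from left: [14, 14]. Merged: [3, 3, 4, 9, 14, 14]

Final merged array: [3, 3, 4, 9, 14, 14]
Total comparisons: 4

The merged array is [3, 3, 4, 9, 14, 14], requiring 4 comparisons. The merge step runs in O(n) time where n is the total number of elements.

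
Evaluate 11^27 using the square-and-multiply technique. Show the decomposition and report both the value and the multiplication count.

Computing 11^27 by squaring (build up from 11^1; each line after the first costs one multiplication):

11^1 = 11
11^2 = (11^1)^2 = 11^2 = 121
11^3 = 11 * 11^2 = 11 * 121 = 1331
11^6 = (11^3)^2 = 1331^2 = 1771561
11^12 = (11^6)^2 = 1771561^2 = 3138428376721
11^13 = 11 * 11^12 = 11 * 3138428376721 = 34522712143931
11^26 = (11^13)^2 = 34522712143931^2 = 1191817653772720942460132761
11^27 = 11 * 11^26 = 11 * 1191817653772720942460132761 = 13109994191499930367061460371

Result: 13109994191499930367061460371
Multiplications needed: 7 (7 lines after 11^1)

11^27 = 13109994191499930367061460371. Using exponentiation by squaring, this requires 7 multiplications. The key idea: if the exponent is even, square the half-power; if odd, multiply by the base once.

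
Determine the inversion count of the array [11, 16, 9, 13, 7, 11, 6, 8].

Finding inversions in [11, 16, 9, 13, 7, 11, 6, 8]:

(0, 2): arr[0]=11 > arr[2]=9
(0, 4): arr[0]=11 > arr[4]=7
(0, 6): arr[0]=11 > arr[6]=6
(0, 7): arr[0]=11 > arr[7]=8
(1, 2): arr[1]=16 > arr[2]=9
(1, 3): arr[1]=16 > arr[3]=13
(1, 4): arr[1]=16 > arr[4]=7
(1, 5): arr[1]=16 > arr[5]=11
(1, 6): arr[1]=16 > arr[6]=6
(1, 7): arr[1]=16 > arr[7]=8
(2, 4): arr[2]=9 > arr[4]=7
(2, 6): arr[2]=9 > arr[6]=6
(2, 7): arr[2]=9 > arr[7]=8
(3, 4): arr[3]=13 > arr[4]=7
(3, 5): arr[3]=13 > arr[5]=11
(3, 6): arr[3]=13 > arr[6]=6
(3, 7): arr[3]=13 > arr[7]=8
(4, 6): arr[4]=7 > arr[6]=6
(5, 6): arr[5]=11 > arr[6]=6
(5, 7): arr[5]=11 > arr[7]=8

Total inversions: 20

The array has 20 inversion(s): (0,2), (0,4), (0,6), (0,7), (1,2), (1,3), (1,4), (1,5), (1,6), (1,7), (2,4), (2,6), (2,7), (3,4), (3,5), (3,6), (3,7), (4,6), (5,6), (5,7). Each pair (i,j) satisfies i < j and arr[i] > arr[j].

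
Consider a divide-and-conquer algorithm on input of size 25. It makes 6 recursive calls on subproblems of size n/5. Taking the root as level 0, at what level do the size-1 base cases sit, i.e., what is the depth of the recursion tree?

For divide and conquer with division factor 5:

Problem sizes at each level:
Level 0: 25
Level 1: 5
Level 2: 1

The root is level 0 and the size-1 base case is level 2 (the tree spans levels 0 through 2, i.e. 3 levels counting the root), so the depth is the number of divisions: log_5(25) = 2

The recursion tree depth is log_5(25) = 2. At each level, the problem size is divided by 5, so it takes 2 divisions to reduce to a base case of size 1. The algorithm makes 6 recursive calls at each level.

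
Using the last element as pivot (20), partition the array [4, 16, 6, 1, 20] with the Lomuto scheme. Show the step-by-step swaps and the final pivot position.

Lomuto partition with pivot = 20:

Initial array: [4, 16, 6, 1, 20]

arr[0]=4 <= 20: swap with position 0, array becomes [4, 16, 6, 1, 20]
arr[1]=16 <= 20: swap with position 1, array becomes [4, 16, 6, 1, 20]
arr[2]=6 <= 20: swap with position 2, array becomes [4, 16, 6, 1, 20]
arr[3]=1 <= 20: swap with position 3, array becomes [4, 16, 6, 1, 20]

Place pivot at position 4: [4, 16, 6, 1, 20]
Pivot position: 4

After partitioning with pivot 20, the array becomes [4, 16, 6, 1, 20]. The pivot is placed at index 4. All elements to the left of the pivot are <= 20, and all elements to the right are > 20.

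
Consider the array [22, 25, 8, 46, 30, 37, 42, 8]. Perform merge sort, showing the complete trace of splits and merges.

Merge sort trace:

Split: [22, 25, 8, 46, 30, 37, 42, 8] -> [22, 25, 8, 46] and [30, 37, 42, 8]
  Split: [22, 25, 8, 46] -> [22, 25] and [8, 46]
    Split: [22, 25] -> [22] and [25]
    Merge: [22] + [25] -> [22, 25]
    Split: [8, 46] -> [8] and [46]
    Merge: [8] + [46] -> [8, 46]
  Merge: [22, 25] + [8, 46] -> [8, 22, 25, 46]
  Split: [30, 37, 42, 8] -> [30, 37] and [42, 8]
    Split: [30, 37] -> [30] and [37]
    Merge: [30] + [37] -> [30, 37]
    Split: [42, 8] -> [42] and [8]
    Merge: [42] + [8] -> [8, 42]
  Merge: [30, 37] + [8, 42] -> [8, 30, 37, 42]
Merge: [8, 22, 25, 46] + [8, 30, 37, 42] -> [8, 8, 22, 25, 30, 37, 42, 46]

Final sorted array: [8, 8, 22, 25, 30, 37, 42, 46]

The merge sort proceeds by recursively splitting the array and merging sorted halves.
After all merges, the sorted array is [8, 8, 22, 25, 30, 37, 42, 46].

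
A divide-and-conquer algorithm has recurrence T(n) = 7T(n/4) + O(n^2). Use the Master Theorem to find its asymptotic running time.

Master Theorem for T(n) = 7T(n/4) + O(n^2):

a = 7, b = 4, c = 2
log_b(a) = log_4(7) = 1.4037

Case 3: c = 2 > log_4(7) = 1.4037
T(n) = O(n^2) = O(n^2)

For T(n) = 7T(n/4) + O(n^2): log_4(7) = 1.4037. This is Case 3 of the Master Theorem (c > log_b(a), work dominated by root), giving O(n^2).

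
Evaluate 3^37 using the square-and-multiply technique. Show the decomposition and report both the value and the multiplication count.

Computing 3^37 by squaring (build up from 3^1; each line after the first costs one multiplication):

3^1 = 3
3^2 = (3^1)^2 = 3^2 = 9
3^4 = (3^2)^2 = 9^2 = 81
3^8 = (3^4)^2 = 81^2 = 6561
3^9 = 3 * 3^8 = 3 * 6561 = 19683
3^18 = (3^9)^2 = 19683^2 = 387420489
3^36 = (3^18)^2 = 387420489^2 = 150094635296999121
3^37 = 3 * 3^36 = 3 * 150094635296999121 = 450283905890997363

Result: 450283905890997363
Multiplications needed: 7 (7 lines after 3^1)

3^37 = 450283905890997363. Using exponentiation by squaring, this requires 7 multiplications. The key idea: if the exponent is even, square the half-power; if odd, multiply by the base once.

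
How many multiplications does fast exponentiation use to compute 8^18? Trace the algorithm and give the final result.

Computing 8^18 by squaring (build up from 8^1; each line after the first costs one multiplication):

8^1 = 8
8^2 = (8^1)^2 = 8^2 = 64
8^4 = (8^2)^2 = 64^2 = 4096
8^8 = (8^4)^2 = 4096^2 = 16777216
8^9 = 8 * 8^8 = 8 * 16777216 = 134217728
8^18 = (8^9)^2 = 134217728^2 = 18014398509481984

Result: 18014398509481984
Multiplications needed: 5 (5 lines after 8^1)

8^18 = 18014398509481984. Using exponentiation by squaring, this requires 5 multiplications. The key idea: if the exponent is even, square the half-power; if odd, multiply by the base once.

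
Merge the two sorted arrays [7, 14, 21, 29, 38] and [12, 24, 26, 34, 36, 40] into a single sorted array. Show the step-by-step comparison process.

Merging process:

Compare 7 vs 12: take 7 from left. Merged: [7]
Compare 14 vs 12: take 12 from right. Merged: [7, 12]
Compare 14 vs 24: take 14 from left. Merged: [7, 12, 14]
Compare 21 vs 24: take 21 from left. Merged: [7, 12, 14, 21]
Compare 29 vs 24: take 24 from right. Merged: [7, 12, 14, 21, 24]
Compare 29 vs 26: take 26 from right. Merged: [7, 12, 14, 21, 24, 26]
Compare 29 vs 34: take 29 from left. Merged: [7, 12, 14, 21, 24, 26, 29]
Compare 38 vs 34: take 34 from right. Merged: [7, 12, 14, 21, 24, 26, 29, 34]
Compare 38 vs 36: take 36 from right. Merged: [7, 12, 14, 21, 24, 26, 29, 34, 36]
Compare 38 vs 40: take 38 from left. Merged: [7, 12, 14, 21, 24, 26, 29, 34, 36, 38]
Append remaining from right: [40]. Merged: [7, 12, 14, 21, 24, 26, 29, 34, 36, 38, 40]

Final merged array: [7, 12, 14, 21, 24, 26, 29, 34, 36, 38, 40]
Total comparisons: 10

The merged array is [7, 12, 14, 21, 24, 26, 29, 34, 36, 38, 40], requiring 10 comparisons. The merge step runs in O(n) time where n is the total number of elements.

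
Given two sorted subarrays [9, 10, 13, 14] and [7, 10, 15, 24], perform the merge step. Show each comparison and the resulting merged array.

Merging process:

Compare 9 vs 7: take 7 from right. Merged: [7]
Compare 9 vs 10: take 9 from left. Merged: [7, 9]
Compare 10 vs 10: take 10 from left. Merged: [7, 9, 10]
Compare 13 vs 10: take 10 from right. Merged: [7, 9, 10, 10]
Compare 13 vs 15: take 13 from left. Merged: [7, 9, 10, 10, 13]
Compare 14 vs 15: take 14 from left. Merged: [7, 9, 10, 10, 13, 14]
Append remaining from right: [15, 24]. Merged: [7, 9, 10, 10, 13, 14, 15, 24]

Final merged array: [7, 9, 10, 10, 13, 14, 15, 24]
Total comparisons: 6

The merged array is [7, 9, 10, 10, 13, 14, 15, 24], requiring 6 comparisons. The merge step runs in O(n) time where n is the total number of elements.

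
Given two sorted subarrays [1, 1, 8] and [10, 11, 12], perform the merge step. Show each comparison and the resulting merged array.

Merging process:

Compare 1 vs 10: take 1 from left. Merged: [1]
Compare 1 vs 10: take 1 from left. Merged: [1, 1]
Compare 8 vs 10: take 8 from left. Merged: [1, 1, 8]
Append remaining from right: [10, 11, 12]. Merged: [1, 1, 8, 10, 11, 12]

Final merged array: [1, 1, 8, 10, 11, 12]
Total comparisons: 3

The merged array is [1, 1, 8, 10, 11, 12], requiring 3 comparisons. The merge step runs in O(n) time where n is the total number of elements.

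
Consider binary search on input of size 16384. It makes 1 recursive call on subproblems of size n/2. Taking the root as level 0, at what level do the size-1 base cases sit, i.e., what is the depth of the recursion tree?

For divide and conquer with division factor 2:

Problem sizes at each level:
Level 0: 16384
Level 1: 8192
Level 2: 4096
Level 3: 2048
Level 4: 1024
Level 5: 512
Level 6: 256
Level 7: 128
Level 8: 64
Level 9: 32
Level 10: 16
Level 11: 8
Level 12: 4
Level 13: 2
Level 14: 1

The root is level 0 and the size-1 base case is level 14 (the tree spans levels 0 through 14, i.e. 15 levels counting the root), so the depth is the number of divisions: log_2(16384) = 14

The recursion tree depth is log_2(16384) = 14. At each level, the problem size is divided by 2, so it takes 14 divisions to reduce to a base case of size 1. The algorithm makes 1 recursive call at each level.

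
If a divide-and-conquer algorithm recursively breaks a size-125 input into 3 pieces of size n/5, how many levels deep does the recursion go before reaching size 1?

For divide and conquer with division factor 5:

Problem sizes at each level:
Level 0: 125
Level 1: 25
Level 2: 5
Level 3: 1

The root is level 0 and the size-1 base case is level 3 (the tree spans levels 0 through 3, i.e. 4 levels counting the root), so the depth is the number of divisions: log_5(125) = 3

The recursion tree depth is log_5(125) = 3. At each level, the problem size is divided by 5, so it takes 3 divisions to reduce to a base case of size 1. The algorithm makes 3 recursive calls at each level.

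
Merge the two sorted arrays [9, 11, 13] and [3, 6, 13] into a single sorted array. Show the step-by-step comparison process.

Merging process:

Compare 9 vs 3: take 3 from right. Merged: [3]
Compare 9 vs 6: take 6 from right. Merged: [3, 6]
Compare 9 vs 13: take 9 from left. Merged: [3, 6, 9]
Compare 11 vs 13: take 11 from left. Merged: [3, 6, 9, 11]
Compare 13 vs 13: take 13 from left. Merged: [3, 6, 9, 11, 13]
Append remaining from right: [13]. Merged: [3, 6, 9, 11, 13, 13]

Final merged array: [3, 6, 9, 11, 13, 13]
Total comparisons: 5

The merged array is [3, 6, 9, 11, 13, 13], requiring 5 comparisons. The merge step runs in O(n) time where n is the total number of elements.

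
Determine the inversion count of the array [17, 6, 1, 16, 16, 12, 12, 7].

Finding inversions in [17, 6, 1, 16, 16, 12, 12, 7]:

(0, 1): arr[0]=17 > arr[1]=6
(0, 2): arr[0]=17 > arr[2]=1
(0, 3): arr[0]=17 > arr[3]=16
(0, 4): arr[0]=17 > arr[4]=16
(0, 5): arr[0]=17 > arr[5]=12
(0, 6): arr[0]=17 > arr[6]=12
(0, 7): arr[0]=17 > arr[7]=7
(1, 2): arr[1]=6 > arr[2]=1
(3, 5): arr[3]=16 > arr[5]=12
(3, 6): arr[3]=16 > arr[6]=12
(3, 7): arr[3]=16 > arr[7]=7
(4, 5): arr[4]=16 > arr[5]=12
(4, 6): arr[4]=16 > arr[6]=12
(4, 7): arr[4]=16 > arr[7]=7
(5, 7): arr[5]=12 > arr[7]=7
(6, 7): arr[6]=12 > arr[7]=7

Total inversions: 16

The array has 16 inversion(s): (0,1), (0,2), (0,3), (0,4), (0,5), (0,6), (0,7), (1,2), (3,5), (3,6), (3,7), (4,5), (4,6), (4,7), (5,7), (6,7). Each pair (i,j) satisfies i < j and arr[i] > arr[j].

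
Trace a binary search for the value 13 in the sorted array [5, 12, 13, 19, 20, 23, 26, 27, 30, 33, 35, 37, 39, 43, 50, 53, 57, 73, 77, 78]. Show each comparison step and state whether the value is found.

Binary search for 13 in [5, 12, 13, 19, 20, 23, 26, 27, 30, 33, 35, 37, 39, 43, 50, 53, 57, 73, 77, 78]:

lo=0, hi=19, mid=9, arr[mid]=33 -> 33 > 13, search left half
lo=0, hi=8, mid=4, arr[mid]=20 -> 20 > 13, search left half
lo=0, hi=3, mid=1, arr[mid]=12 -> 12 < 13, search right half
lo=2, hi=3, mid=2, arr[mid]=13 -> Found target at index 2!

Binary search finds 13 at index 2 after 4 comparisons. The search repeatedly halves the search space by comparing with the middle element.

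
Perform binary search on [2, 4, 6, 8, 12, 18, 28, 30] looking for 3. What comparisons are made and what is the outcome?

Binary search for 3 in [2, 4, 6, 8, 12, 18, 28, 30]:

lo=0, hi=7, mid=3, arr[mid]=8 -> 8 > 3, search left half
lo=0, hi=2, mid=1, arr[mid]=4 -> 4 > 3, search left half
lo=0, hi=0, mid=0, arr[mid]=2 -> 2 < 3, search right half
lo=1 > hi=0, target 3 not found

Binary search determines that 3 is not in the array after 3 comparisons. The search space was exhausted without finding the target.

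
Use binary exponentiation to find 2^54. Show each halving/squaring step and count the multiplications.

Computing 2^54 by squaring (build up from 2^1; each line after the first costs one multiplication):

2^1 = 2
2^2 = (2^1)^2 = 2^2 = 4
2^3 = 2 * 2^2 = 2 * 4 = 8
2^6 = (2^3)^2 = 8^2 = 64
2^12 = (2^6)^2 = 64^2 = 4096
2^13 = 2 * 2^12 = 2 * 4096 = 8192
2^26 = (2^13)^2 = 8192^2 = 67108864
2^27 = 2 * 2^26 = 2 * 67108864 = 134217728
2^54 = (2^27)^2 = 134217728^2 = 18014398509481984

Result: 18014398509481984
Multiplications needed: 8 (8 lines after 2^1)

2^54 = 18014398509481984. Using exponentiation by squaring, this requires 8 multiplications. The key idea: if the exponent is even, square the half-power; if odd, multiply by the base once.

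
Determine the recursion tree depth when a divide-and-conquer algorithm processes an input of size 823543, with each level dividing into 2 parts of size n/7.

For divide and conquer with division factor 7:

Problem sizes at each level:
Level 0: 823543
Level 1: 117649
Level 2: 16807
Level 3: 2401
Level 4: 343
Level 5: 49
Level 6: 7
Level 7: 1

The root is level 0 and the size-1 base case is level 7 (the tree spans levels 0 through 7, i.e. 8 levels counting the root), so the depth is the number of divisions: log_7(823543) = 7

The recursion tree depth is log_7(823543) = 7. At each level, the problem size is divided by 7, so it takes 7 divisions to reduce to a base case of size 1. The algorithm makes 2 recursive calls at each level.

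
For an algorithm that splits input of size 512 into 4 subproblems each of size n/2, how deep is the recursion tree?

For divide and conquer with division factor 2:

Problem sizes at each level:
Level 0: 512
Level 1: 256
Level 2: 128
Level 3: 64
Level 4: 32
Level 5: 16
Level 6: 8
Level 7: 4
Level 8: 2
Level 9: 1

The root is level 0 and the size-1 base case is level 9 (the tree spans levels 0 through 9, i.e. 10 levels counting the root), so the depth is the number of divisions: log_2(512) = 9

The recursion tree depth is log_2(512) = 9. At each level, the problem size is divided by 2, so it takes 9 divisions to reduce to a base case of size 1. The algorithm makes 4 recursive calls at each level.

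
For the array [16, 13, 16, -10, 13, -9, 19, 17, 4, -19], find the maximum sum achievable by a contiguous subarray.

Using Kadane's algorithm on [16, 13, 16, -10, 13, -9, 19, 17, 4, -19]:

Scanning through the array:
Position 1 (value 13): max_ending_here = 29, max_so_far = 29
Position 2 (value 16): max_ending_here = 45, max_so_far = 45
Position 3 (value -10): max_ending_here = 35, max_so_far = 45
Position 4 (value 13): max_ending_here = 48, max_so_far = 48
Position 5 (value -9): max_ending_here = 39, max_so_far = 48
Position 6 (value 19): max_ending_here = 58, max_so_far = 58
Position 7 (value 17): max_ending_here = 75, max_so_far = 75
Position 8 (value 4): max_ending_here = 79, max_so_far = 79
Position 9 (value -19): max_ending_here = 60, max_so_far = 79

Maximum subarray: [16, 13, 16, -10, 13, -9, 19, 17, 4]
Maximum sum: 79

The maximum subarray is [16, 13, 16, -10, 13, -9, 19, 17, 4] with sum 79. This subarray runs from index 0 to index 8.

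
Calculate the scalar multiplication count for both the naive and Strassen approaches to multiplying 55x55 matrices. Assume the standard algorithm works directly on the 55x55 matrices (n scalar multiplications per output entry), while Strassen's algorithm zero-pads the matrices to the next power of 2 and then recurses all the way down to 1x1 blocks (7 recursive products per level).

Matrix multiplication for 55x55 matrices:

Strassen's algorithm requires power-of-2 dimensions. Pad 55x55 to 64x64 (next power of 2).

Standard algorithm: 55^3 = 166375 multiplications
Strassen's algorithm: 7^(log2(64)) = 7^6 = 117649 multiplications
Savings: 166375 - 117649 = 48726 multiplications

Standard: 166375 multiplications (55^3). Strassen: 117649 multiplications (7^6, after padding to 64x64). Strassen reduces 8 recursive multiplications to 7 at each level.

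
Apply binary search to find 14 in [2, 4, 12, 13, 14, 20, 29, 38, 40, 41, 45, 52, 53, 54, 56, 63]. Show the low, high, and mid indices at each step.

Binary search for 14 in [2, 4, 12, 13, 14, 20, 29, 38, 40, 41, 45, 52, 53, 54, 56, 63]:

lo=0, hi=15, mid=7, arr[mid]=38 -> 38 > 14, search left half
lo=0, hi=6, mid=3, arr[mid]=13 -> 13 < 14, search right half
lo=4, hi=6, mid=5, arr[mid]=20 -> 20 > 14, search left half
lo=4, hi=4, mid=4, arr[mid]=14 -> Found target at index 4!

Binary search finds 14 at index 4 after 4 comparisons. The search repeatedly halves the search space by comparing with the middle element.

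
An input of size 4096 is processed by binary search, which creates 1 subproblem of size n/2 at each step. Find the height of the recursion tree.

For divide and conquer with division factor 2:

Problem sizes at each level:
Level 0: 4096
Level 1: 2048
Level 2: 1024
Level 3: 512
Level 4: 256
Level 5: 128
Level 6: 64
Level 7: 32
Level 8: 16
Level 9: 8
Level 10: 4
Level 11: 2
Level 12: 1

The root is level 0 and the size-1 base case is level 12 (the tree spans levels 0 through 12, i.e. 13 levels counting the root), so the depth is the number of divisions: log_2(4096) = 12

The recursion tree depth is log_2(4096) = 12. At each level, the problem size is divided by 2, so it takes 12 divisions to reduce to a base case of size 1. The algorithm makes 1 recursive call at each level.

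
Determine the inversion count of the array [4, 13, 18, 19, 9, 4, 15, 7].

Finding inversions in [4, 13, 18, 19, 9, 4, 15, 7]:

(1, 4): arr[1]=13 > arr[4]=9
(1, 5): arr[1]=13 > arr[5]=4
(1, 7): arr[1]=13 > arr[7]=7
(2, 4): arr[2]=18 > arr[4]=9
(2, 5): arr[2]=18 > arr[5]=4
(2, 6): arr[2]=18 > arr[6]=15
(2, 7): arr[2]=18 > arr[7]=7
(3, 4): arr[3]=19 > arr[4]=9
(3, 5): arr[3]=19 > arr[5]=4
(3, 6): arr[3]=19 > arr[6]=15
(3, 7): arr[3]=19 > arr[7]=7
(4, 5): arr[4]=9 > arr[5]=4
(4, 7): arr[4]=9 > arr[7]=7
(6, 7): arr[6]=15 > arr[7]=7

Total inversions: 14

The array has 14 inversion(s): (1,4), (1,5), (1,7), (2,4), (2,5), (2,6), (2,7), (3,4), (3,5), (3,6), (3,7), (4,5), (4,7), (6,7). Each pair (i,j) satisfies i < j and arr[i] > arr[j].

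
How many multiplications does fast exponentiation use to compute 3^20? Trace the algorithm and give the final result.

Computing 3^20 by squaring (build up from 3^1; each line after the first costs one multiplication):

3^1 = 3
3^2 = (3^1)^2 = 3^2 = 9
3^4 = (3^2)^2 = 9^2 = 81
3^5 = 3 * 3^4 = 3 * 81 = 243
3^10 = (3^5)^2 = 243^2 = 59049
3^20 = (3^10)^2 = 59049^2 = 3486784401

Result: 3486784401
Multiplications needed: 5 (5 lines after 3^1)

3^20 = 3486784401. Using exponentiation by squaring, this requires 5 multiplications. The key idea: if the exponent is even, square the half-power; if odd, multiply by the base once.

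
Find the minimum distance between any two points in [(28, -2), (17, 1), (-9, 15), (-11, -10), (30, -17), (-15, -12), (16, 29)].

Computing all pairwise distances among 7 points:

d((28, -2), (17, 1)) = 11.4018
d((28, -2), (-9, 15)) = 40.7185
d((28, -2), (-11, -10)) = 39.8121
d((28, -2), (30, -17)) = 15.1327
d((28, -2), (-15, -12)) = 44.1475
d((28, -2), (16, 29)) = 33.2415
d((17, 1), (-9, 15)) = 29.5296
d((17, 1), (-11, -10)) = 30.0832
d((17, 1), (30, -17)) = 22.2036
d((17, 1), (-15, -12)) = 34.5398
d((17, 1), (16, 29)) = 28.0179
d((-9, 15), (-11, -10)) = 25.0799
d((-9, 15), (30, -17)) = 50.448
d((-9, 15), (-15, -12)) = 27.6586
d((-9, 15), (16, 29)) = 28.6531
d((-11, -10), (30, -17)) = 41.5933
d((-11, -10), (-15, -12)) = 4.4721 <-- minimum
d((-11, -10), (16, 29)) = 47.4342
d((30, -17), (-15, -12)) = 45.2769
d((30, -17), (16, 29)) = 48.0833
d((-15, -12), (16, 29)) = 51.4004

Closest pair: (-11, -10) and (-15, -12) with distance 4.4721

The closest pair is (-11, -10) and (-15, -12) with Euclidean distance 4.4721. For 7 points, brute-force pairwise comparison is shown above. For large n, the divide-and-conquer algorithm (sort by x, recurse on halves, check the dividing strip) achieves O(n log n).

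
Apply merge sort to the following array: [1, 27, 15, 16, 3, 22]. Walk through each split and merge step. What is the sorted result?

Merge sort trace:

Split: [1, 27, 15, 16, 3, 22] -> [1, 27, 15] and [16, 3, 22]
  Split: [1, 27, 15] -> [1] and [27, 15]
    Split: [27, 15] -> [27] and [15]
    Merge: [27] + [15] -> [15, 27]
  Merge: [1] + [15, 27] -> [1, 15, 27]
  Split: [16, 3, 22] -> [16] and [3, 22]
    Split: [3, 22] -> [3] and [22]
    Merge: [3] + [22] -> [3, 22]
  Merge: [16] + [3, 22] -> [3, 16, 22]
Merge: [1, 15, 27] + [3, 16, 22] -> [1, 3, 15, 16, 22, 27]

Final sorted array: [1, 3, 15, 16, 22, 27]

The merge sort proceeds by recursively splitting the array and merging sorted halves.
After all merges, the sorted array is [1, 3, 15, 16, 22, 27].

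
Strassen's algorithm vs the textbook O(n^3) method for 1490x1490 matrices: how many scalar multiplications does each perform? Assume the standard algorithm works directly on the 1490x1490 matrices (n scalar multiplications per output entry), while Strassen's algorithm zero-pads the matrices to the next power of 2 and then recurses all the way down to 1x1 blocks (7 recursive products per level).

Matrix multiplication for 1490x1490 matrices:

Strassen's algorithm requires power-of-2 dimensions. Pad 1490x1490 to 2048x2048 (next power of 2).

Standard algorithm: 1490^3 = 3307949000 multiplications
Strassen's algorithm: 7^(log2(2048)) = 7^11 = 1977326743 multiplications
Savings: 3307949000 - 1977326743 = 1330622257 multiplications

Standard: 3307949000 multiplications (1490^3). Strassen: 1977326743 multiplications (7^11, after padding to 2048x2048). Strassen reduces 8 recursive multiplications to 7 at each level.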